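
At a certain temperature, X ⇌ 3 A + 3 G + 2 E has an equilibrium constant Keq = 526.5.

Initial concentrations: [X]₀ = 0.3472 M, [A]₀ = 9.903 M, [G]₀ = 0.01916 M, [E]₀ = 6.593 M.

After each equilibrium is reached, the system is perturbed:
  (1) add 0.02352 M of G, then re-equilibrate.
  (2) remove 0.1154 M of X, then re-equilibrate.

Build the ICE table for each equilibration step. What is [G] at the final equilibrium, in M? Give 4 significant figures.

Q₀ = 0.8552 vs Keq = 526.5 ⇒ Q<K, forward
Step 1:
                   X          A          G          E
  init        0.3472      9.903    0.01916      6.593
  Δ         -0.04438     0.1331     0.1331    0.08876
  eq          0.3028      10.04     0.1523      6.682
  solve Keq expr → x = 0.04438; check Q = 526.5
Then add 0.02352 M of G.
Step 2:
                   X          A          G          E
  init        0.3028      10.04     0.1758      6.682
  Δ         0.007252   -0.02176   -0.02176    -0.0145
  eq          0.3101      10.01     0.1541      6.667
  solve Keq expr → x = -0.007252; check Q = 526.5
Then remove 0.1154 M of X.
Step 3:
                   X          A          G          E
  init        0.1947      10.01     0.1541      6.667
  Δ          0.00673   -0.02019   -0.02019   -0.01346
  eq          0.2014      9.994     0.1339      6.654
  solve Keq expr → x = -0.00673; check Q = 526.5

[G]_eq = 0.1339 M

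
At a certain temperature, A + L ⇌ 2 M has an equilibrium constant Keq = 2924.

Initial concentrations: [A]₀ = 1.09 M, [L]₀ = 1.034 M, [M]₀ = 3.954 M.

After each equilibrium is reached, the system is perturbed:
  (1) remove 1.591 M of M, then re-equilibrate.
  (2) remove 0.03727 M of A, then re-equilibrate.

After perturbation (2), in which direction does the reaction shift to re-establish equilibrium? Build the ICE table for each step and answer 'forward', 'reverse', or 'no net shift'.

Direction: reverse

Q₀ = 13.87 vs Keq = 2924 ⇒ Q<K, forward
Step 1:
                  A         L         M
  init         1.09     1.034     3.954
  Δ         -0.9502   -0.9502       1.9
  eq         0.1398   0.08383     5.854
  solve Keq expr → x = 0.9502; check Q = 2924
Then remove 1.591 M of M.
Step 2:
                  A         L         M
  init       0.1398   0.08383     4.263
  Δ        -0.02721  -0.02721   0.05442
  eq         0.1126   0.05662     4.318
  solve Keq expr → x = 0.02721; check Q = 2924
Then remove 0.03727 M of A.
Step 3:
                  A         L         M
  init      0.07535   0.05662     4.318
  Δ          0.0139    0.0139  -0.02781
  eq        0.08925   0.07052      4.29
  solve Keq expr → x = -0.0139; check Q = 2924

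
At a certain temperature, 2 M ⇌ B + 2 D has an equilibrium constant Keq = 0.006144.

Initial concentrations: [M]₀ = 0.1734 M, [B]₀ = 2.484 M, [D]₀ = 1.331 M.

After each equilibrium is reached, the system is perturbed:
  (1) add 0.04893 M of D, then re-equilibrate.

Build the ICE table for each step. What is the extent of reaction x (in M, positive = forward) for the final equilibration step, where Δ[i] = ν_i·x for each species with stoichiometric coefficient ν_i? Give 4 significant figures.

x = -0.02289 M

Q₀ = 146.4 vs Keq = 0.006144 ⇒ Q>K, reverse
Step 1:
                  M         B         D
  Initial    0.1734     2.484     1.331
  Change      1.249   -0.6246    -1.249
  Equil       1.423     1.859   0.08178
  solve Keq expr → x = -0.6246; check Q = 0.006144
Then add 0.04893 M of D.
Step 2:
                  M         B         D
  Initial     1.423     1.859    0.1307
  Change    0.04577  -0.02289  -0.04577
  Equil       1.468     1.837   0.08493
  solve Keq expr → x = -0.02289; check Q = 0.006144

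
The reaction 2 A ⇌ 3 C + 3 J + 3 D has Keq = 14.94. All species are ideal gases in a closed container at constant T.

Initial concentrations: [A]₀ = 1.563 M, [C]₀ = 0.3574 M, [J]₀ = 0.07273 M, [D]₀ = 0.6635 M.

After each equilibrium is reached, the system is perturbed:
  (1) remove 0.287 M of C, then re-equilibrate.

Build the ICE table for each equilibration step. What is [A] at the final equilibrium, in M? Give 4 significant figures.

Q₀ = 2.1000e-06 vs Keq = 14.94 ⇒ Q<K, forward
Step 1:
                  A         C         J         D
  init        1.563    0.3574   0.07273    0.6635
  Δ         -0.6532    0.9797    0.9797    0.9797
  eq         0.9098     1.337     1.052     1.643
  solve Keq expr → x = 0.3266; check Q = 14.94
Then remove 0.287 M of C.
Step 2:
                  A         C         J         D
  init       0.9098      1.05     1.052     1.643
  Δ        -0.05499   0.08249   0.08249   0.08249
  eq         0.8548     1.133     1.135     1.726
  solve Keq expr → x = 0.0275; check Q = 14.94

[A]_eq = 0.8548 M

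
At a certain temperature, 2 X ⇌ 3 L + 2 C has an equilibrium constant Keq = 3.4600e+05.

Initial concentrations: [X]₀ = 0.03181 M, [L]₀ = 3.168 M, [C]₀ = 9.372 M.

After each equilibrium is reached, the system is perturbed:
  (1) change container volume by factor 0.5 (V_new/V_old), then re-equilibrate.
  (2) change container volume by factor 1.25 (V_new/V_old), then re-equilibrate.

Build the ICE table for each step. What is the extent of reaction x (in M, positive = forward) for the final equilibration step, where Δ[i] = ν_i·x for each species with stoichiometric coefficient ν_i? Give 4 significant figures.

Q₀ = 2.7599e+06 vs Keq = 3.4600e+05 ⇒ Q>K, reverse
Step 1:
                  X         L         C
  init      0.03181     3.168     9.372
  Δ          0.0541  -0.08115   -0.0541
  eq        0.08591     3.087     9.318
  solve Keq expr → x = -0.02705; check Q = 3.4600e+05
Then change container volume by factor 0.5 (V_new/V_old).
Step 2:
                  X         L         C
  init       0.1718     6.174     18.64
  Δ          0.2623   -0.3934   -0.2623
  eq         0.4341      5.78     18.37
  solve Keq expr → x = -0.1311; check Q = 3.4600e+05
Then change container volume by factor 1.25 (V_new/V_old).
Step 3:
                  X         L         C
  init       0.3473     4.624      14.7
  Δ         -0.0867    0.1301    0.0867
  eq         0.2606     4.754     14.79
  solve Keq expr → x = 0.04335; check Q = 3.4600e+05

x = 0.04335 M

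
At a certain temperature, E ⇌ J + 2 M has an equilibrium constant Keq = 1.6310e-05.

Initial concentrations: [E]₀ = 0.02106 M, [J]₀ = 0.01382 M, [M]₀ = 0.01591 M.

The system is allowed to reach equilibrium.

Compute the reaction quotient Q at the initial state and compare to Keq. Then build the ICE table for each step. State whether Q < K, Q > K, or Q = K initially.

Q₀ = 1.6611e-04 vs Keq = 1.6310e-05 ⇒ Q>K, reverse
Step 1:
                  E         J         M
  Initial   0.02106   0.01382   0.01591
  Change   0.004589 -0.004589 -0.009178
  Equil     0.02565  0.009231  0.006732
  solve Keq expr → x = -0.004589; check Q = 1.6310e-05

Q₀ = 1.6611e-04; Q > K (proceeds reverse)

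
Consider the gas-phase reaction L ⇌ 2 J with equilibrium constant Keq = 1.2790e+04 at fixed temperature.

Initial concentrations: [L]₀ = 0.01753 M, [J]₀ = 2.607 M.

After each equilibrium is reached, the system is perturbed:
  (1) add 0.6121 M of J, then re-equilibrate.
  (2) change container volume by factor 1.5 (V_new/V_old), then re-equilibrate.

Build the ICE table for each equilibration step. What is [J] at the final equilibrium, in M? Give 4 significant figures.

Q₀ = 387.7 vs Keq = 1.2790e+04 ⇒ Q<K, forward
Step 1:
                    L           J
  init        0.01753       2.607
  Δ          -0.01698     0.03397
  eq       5.4533e-04       2.641
  solve Keq expr → x = 0.01698; check Q = 1.2790e+04
Then add 0.6121 M of J.
Step 2:
                    L           J
  init     5.4533e-04       3.253
  Δ        2.8179e-04 -5.6358e-04
  eq       8.2711e-04       3.253
  solve Keq expr → x = -2.8179e-04; check Q = 1.2790e+04
Then change container volume by factor 1.5 (V_new/V_old).
Step 3:
                    L           J
  init     5.5141e-04       2.168
  Δ       -1.8368e-04  3.6736e-04
  eq       3.6773e-04       2.169
  solve Keq expr → x = 1.8368e-04; check Q = 1.2790e+04

[J]_eq = 2.169 M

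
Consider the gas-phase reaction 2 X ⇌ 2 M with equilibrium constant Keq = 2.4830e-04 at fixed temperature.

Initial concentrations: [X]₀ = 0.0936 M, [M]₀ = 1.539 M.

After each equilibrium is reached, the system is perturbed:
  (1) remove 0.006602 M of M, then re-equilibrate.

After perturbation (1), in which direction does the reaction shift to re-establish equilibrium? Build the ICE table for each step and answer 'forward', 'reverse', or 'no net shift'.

Q₀ = 270.3 vs Keq = 2.4830e-04 ⇒ Q>K, reverse
Step 1:
                   X          M
  Initial     0.0936      1.539
  Change       1.514     -1.514
  Equil        1.607    0.02533
  solve Keq expr → x = -0.7568; check Q = 2.4830e-04
Then remove 0.006602 M of M.
Step 2:
                   X          M
  Initial      1.607    0.01872
  Change     -0.0065     0.0065
  Equil        1.601    0.02522
  solve Keq expr → x = 0.00325; check Q = 2.4830e-04

Direction: forward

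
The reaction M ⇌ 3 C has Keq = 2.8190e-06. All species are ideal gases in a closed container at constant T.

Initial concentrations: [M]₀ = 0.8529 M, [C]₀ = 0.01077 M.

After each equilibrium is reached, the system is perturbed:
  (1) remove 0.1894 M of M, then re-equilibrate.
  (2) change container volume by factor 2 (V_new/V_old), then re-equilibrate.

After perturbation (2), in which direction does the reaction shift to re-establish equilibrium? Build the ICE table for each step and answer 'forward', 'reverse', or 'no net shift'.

Q₀ = 1.4647e-06 vs Keq = 2.8190e-06 ⇒ Q<K, forward
Step 1:
                    M           C
  Initial      0.8529     0.01077
  Change  -8.7404e-04    0.002622
  Equil         0.852     0.01339
  solve Keq expr → x = 8.7404e-04; check Q = 2.8190e-06
Then remove 0.1894 M of M.
Step 2:
                    M           C
  Initial      0.6626     0.01339
  Change   3.5811e-04   -0.001074
  Equil         0.663     0.01232
  solve Keq expr → x = -3.5811e-04; check Q = 2.8190e-06
Then change container volume by factor 2 (V_new/V_old).
Step 3:
                    M           C
  Initial      0.3315    0.006159
  Change    -0.001202    0.003606
  Equil        0.3303    0.009765
  solve Keq expr → x = 0.001202; check Q = 2.8190e-06

Direction: forward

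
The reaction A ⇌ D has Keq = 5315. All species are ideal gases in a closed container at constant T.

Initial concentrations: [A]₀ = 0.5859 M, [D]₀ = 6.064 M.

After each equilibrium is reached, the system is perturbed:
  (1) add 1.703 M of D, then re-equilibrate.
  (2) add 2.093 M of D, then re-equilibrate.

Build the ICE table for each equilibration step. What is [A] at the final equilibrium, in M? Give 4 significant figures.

[A]_eq = 0.001965 M

Q₀ = 10.35 vs Keq = 5315 ⇒ Q<K, forward
Step 1:
                   A          D
  init        0.5859      6.064
  Δ          -0.5846     0.5846
  eq        0.001251      6.649
  solve Keq expr → x = 0.5846; check Q = 5315
Then add 1.703 M of D.
Step 2:
                   A          D
  init      0.001251      8.352
  Δ       3.2035e-04 -3.2035e-04
  eq        0.001571      8.351
  solve Keq expr → x = -3.2035e-04; check Q = 5315
Then add 2.093 M of D.
Step 3:
                   A          D
  init      0.001571      10.44
  Δ       3.9372e-04 -3.9372e-04
  eq        0.001965      10.44
  solve Keq expr → x = -3.9372e-04; check Q = 5315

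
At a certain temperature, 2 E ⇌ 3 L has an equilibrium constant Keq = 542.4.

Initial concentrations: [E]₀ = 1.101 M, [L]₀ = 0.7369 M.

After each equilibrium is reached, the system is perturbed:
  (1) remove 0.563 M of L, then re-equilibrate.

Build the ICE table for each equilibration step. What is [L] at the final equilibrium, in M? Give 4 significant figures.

[L]_eq = 1.685 M

Q₀ = 0.3301 vs Keq = 542.4 ⇒ Q<K, forward
Step 1:
                  E         L
  init        1.101    0.7369
  Δ         -0.9627     1.444
  eq         0.1383     2.181
  solve Keq expr → x = 0.4814; check Q = 542.4
Then remove 0.563 M of L.
Step 2:
                  E         L
  init       0.1383     1.618
  Δ        -0.04442   0.06662
  eq        0.09388     1.685
  solve Keq expr → x = 0.02221; check Q = 542.4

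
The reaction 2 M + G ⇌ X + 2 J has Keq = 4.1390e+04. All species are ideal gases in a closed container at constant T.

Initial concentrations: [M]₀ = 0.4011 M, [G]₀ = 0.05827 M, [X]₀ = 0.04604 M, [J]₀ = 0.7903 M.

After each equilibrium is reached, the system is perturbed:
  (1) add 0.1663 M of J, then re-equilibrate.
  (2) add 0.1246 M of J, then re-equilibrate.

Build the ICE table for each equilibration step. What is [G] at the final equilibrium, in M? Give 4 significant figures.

[G]_eq = 4.4595e-05 M

Q₀ = 3.067 vs Keq = 4.1390e+04 ⇒ Q<K, forward
Step 1:
                    M           G           X           J
  Initial      0.4011     0.05827     0.04604      0.7903
  Change      -0.1165    -0.05824     0.05824      0.1165
  Equil        0.2846  2.5576e-05      0.1043      0.9068
  solve Keq expr → x = 0.05824; check Q = 4.1390e+04
Then add 0.1663 M of J.
Step 2:
                    M           G           X           J
  Initial      0.2846  2.5576e-05      0.1043       1.073
  Change   2.0462e-05  1.0231e-05 -1.0231e-05 -2.0462e-05
  Equil        0.2846  3.5807e-05      0.1043       1.073
  solve Keq expr → x = -1.0231e-05; check Q = 4.1390e+04
Then add 0.1246 M of J.
Step 3:
                    M           G           X           J
  Initial      0.2846  3.5807e-05      0.1043       1.198
  Change   1.7575e-05  8.7877e-06 -8.7877e-06 -1.7575e-05
  Equil        0.2846  4.4595e-05      0.1043       1.198
  solve Keq expr → x = -8.7877e-06; check Q = 4.1390e+04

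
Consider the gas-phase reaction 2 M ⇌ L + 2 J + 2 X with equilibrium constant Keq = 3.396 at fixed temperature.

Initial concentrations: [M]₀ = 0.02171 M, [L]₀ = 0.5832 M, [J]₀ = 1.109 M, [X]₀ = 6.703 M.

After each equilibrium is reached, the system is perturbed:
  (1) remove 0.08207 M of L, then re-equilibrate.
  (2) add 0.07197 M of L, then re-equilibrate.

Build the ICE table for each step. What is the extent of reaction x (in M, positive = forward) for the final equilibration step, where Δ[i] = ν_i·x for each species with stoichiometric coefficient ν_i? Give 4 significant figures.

Q₀ = 6.8375e+04 vs Keq = 3.396 ⇒ Q>K, reverse
Step 1:
                   M          L          J          X
  I          0.02171     0.5832      1.109      6.703
  C            0.677    -0.3385     -0.677     -0.677
  E           0.6987     0.2447      0.432      6.026
  solve Keq expr → x = -0.3385; check Q = 3.396
Then remove 0.08207 M of L.
Step 2:
                   M          L          J          X
  I           0.6987     0.1626      0.432      6.026
  C         -0.03849    0.01924    0.03849    0.03849
  E           0.6602     0.1819     0.4705      6.064
  solve Keq expr → x = 0.01924; check Q = 3.396
Then add 0.07197 M of L.
Step 3:
                   M          L          J          X
  I           0.6602     0.2538     0.4705      6.064
  C          0.03424   -0.01712   -0.03424   -0.03424
  E           0.6945     0.2367     0.4362       6.03
  solve Keq expr → x = -0.01712; check Q = 3.396

x = -0.01712 M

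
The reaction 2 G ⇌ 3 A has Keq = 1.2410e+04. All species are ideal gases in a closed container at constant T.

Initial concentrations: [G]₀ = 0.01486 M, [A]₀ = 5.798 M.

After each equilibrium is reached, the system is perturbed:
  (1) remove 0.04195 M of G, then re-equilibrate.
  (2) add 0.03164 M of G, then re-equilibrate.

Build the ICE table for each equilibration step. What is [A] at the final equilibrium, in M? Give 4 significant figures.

Q₀ = 8.8267e+05 vs Keq = 1.2410e+04 ⇒ Q>K, reverse
Step 1:
                  G         A
  Initial   0.01486     5.798
  Change     0.1054   -0.1581
  Equil      0.1202      5.64
  solve Keq expr → x = -0.05269; check Q = 1.2410e+04
Then remove 0.04195 M of G.
Step 2:
                  G         A
  Initial   0.07828      5.64
  Change    0.04003  -0.06005
  Equil      0.1183      5.58
  solve Keq expr → x = -0.02002; check Q = 1.2410e+04
Then add 0.03164 M of G.
Step 3:
                  G         A
  Initial      0.15      5.58
  Change    -0.0302   0.04529
  Equil      0.1198     5.625
  solve Keq expr → x = 0.0151; check Q = 1.2410e+04

[A]_eq = 5.625 M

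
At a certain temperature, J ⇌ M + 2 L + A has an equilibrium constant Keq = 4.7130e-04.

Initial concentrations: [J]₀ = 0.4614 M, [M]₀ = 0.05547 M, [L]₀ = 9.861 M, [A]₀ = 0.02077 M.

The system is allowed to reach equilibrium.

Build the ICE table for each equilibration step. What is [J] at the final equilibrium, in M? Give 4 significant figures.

Q₀ = 0.2428 vs Keq = 4.7130e-04 ⇒ Q>K, reverse
Step 1:
                    J           M           L           A
  init         0.4614     0.05547       9.861     0.02077
  Δ            0.0207     -0.0207     -0.0414     -0.0207
  eq           0.4821     0.03477        9.82  6.7775e-05
  solve Keq expr → x = -0.0207; check Q = 4.7130e-04

[J]_eq = 0.4821 M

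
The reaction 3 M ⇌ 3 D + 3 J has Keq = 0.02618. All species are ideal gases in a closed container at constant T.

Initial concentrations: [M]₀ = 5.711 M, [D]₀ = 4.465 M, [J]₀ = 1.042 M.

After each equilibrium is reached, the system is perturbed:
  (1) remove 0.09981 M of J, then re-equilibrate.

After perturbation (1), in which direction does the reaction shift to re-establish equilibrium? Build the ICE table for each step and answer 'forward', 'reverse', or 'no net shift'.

Q₀ = 0.5407 vs Keq = 0.02618 ⇒ Q>K, reverse
Step 1:
                    M           D           J
  Initial       5.711       4.465       1.042
  Change       0.5643     -0.5643     -0.5643
  Equil         6.275       3.901      0.4777
  solve Keq expr → x = -0.1881; check Q = 0.02618
Then remove 0.09981 M of J.
Step 2:
                    M           D           J
  Initial       6.275       3.901      0.3779
  Change     -0.08356     0.08356     0.08356
  Equil         6.192       3.984      0.4614
  solve Keq expr → x = 0.02785; check Q = 0.02618

Direction: forward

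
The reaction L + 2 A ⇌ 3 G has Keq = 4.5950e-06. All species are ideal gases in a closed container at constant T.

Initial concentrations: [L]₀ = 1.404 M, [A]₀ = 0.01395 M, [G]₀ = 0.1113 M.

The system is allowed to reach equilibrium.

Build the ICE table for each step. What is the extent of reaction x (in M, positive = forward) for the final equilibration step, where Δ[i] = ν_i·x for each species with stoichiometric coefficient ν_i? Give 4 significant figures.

x = -0.03588 M

Q₀ = 5.046 vs Keq = 4.5950e-06 ⇒ Q>K, reverse
Step 1:
                  L         A         G
  I           1.404   0.01395    0.1113
  C         0.03588   0.07177   -0.1077
  E            1.44   0.08572   0.00365
  solve Keq expr → x = -0.03588; check Q = 4.5950e-06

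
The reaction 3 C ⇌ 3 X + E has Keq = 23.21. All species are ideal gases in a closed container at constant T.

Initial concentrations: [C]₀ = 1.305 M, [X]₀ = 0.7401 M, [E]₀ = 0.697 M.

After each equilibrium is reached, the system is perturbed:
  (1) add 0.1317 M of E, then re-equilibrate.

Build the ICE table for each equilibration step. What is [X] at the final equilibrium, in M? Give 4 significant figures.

[X]_eq = 1.504 M

Q₀ = 0.1271 vs Keq = 23.21 ⇒ Q<K, forward
Step 1:
                   C          X          E
  init         1.305     0.7401      0.697
  Δ          -0.7799     0.7799       0.26
  eq          0.5251       1.52      0.957
  solve Keq expr → x = 0.26; check Q = 23.21
Then add 0.1317 M of E.
Step 2:
                   C          X          E
  init        0.5251       1.52      1.089
  Δ          0.01629   -0.01629  -0.005428
  eq          0.5414      1.504      1.083
  solve Keq expr → x = -0.005428; check Q = 23.21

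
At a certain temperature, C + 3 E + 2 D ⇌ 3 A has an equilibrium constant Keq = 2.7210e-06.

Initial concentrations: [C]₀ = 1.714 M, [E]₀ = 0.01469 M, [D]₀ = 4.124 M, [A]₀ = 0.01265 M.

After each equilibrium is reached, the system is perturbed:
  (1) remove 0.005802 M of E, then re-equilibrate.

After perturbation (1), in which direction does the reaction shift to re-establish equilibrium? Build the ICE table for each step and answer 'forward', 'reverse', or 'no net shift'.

Direction: reverse

Q₀ = 0.02191 vs Keq = 2.7210e-06 ⇒ Q>K, reverse
Step 1:
                    C           E           D           A
  I             1.714     0.01469       4.124     0.01265
  C          0.003841     0.01152    0.007681    -0.01152
  E             1.718     0.02621       4.132    0.001128
  solve Keq expr → x = -0.003841; check Q = 2.7210e-06
Then remove 0.005802 M of E.
Step 2:
                    C           E           D           A
  I             1.718     0.02041       4.132    0.001128
  C        7.9813e-05  2.3944e-04  1.5963e-04 -2.3944e-04
  E             1.718     0.02065       4.132  8.8901e-04
  solve Keq expr → x = -7.9813e-05; check Q = 2.7210e-06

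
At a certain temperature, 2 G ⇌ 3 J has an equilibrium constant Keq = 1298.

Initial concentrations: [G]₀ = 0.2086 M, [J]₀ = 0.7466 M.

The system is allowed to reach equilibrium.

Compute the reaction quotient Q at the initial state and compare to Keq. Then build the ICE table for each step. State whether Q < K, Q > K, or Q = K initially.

Q₀ = 9.564; Q < K (proceeds forward)

Q₀ = 9.564 vs Keq = 1298 ⇒ Q<K, forward
Step 1:
                    G           J
  init         0.2086      0.7466
  Δ           -0.1801      0.2702
  eq          0.02846       1.017
  solve Keq expr → x = 0.09007; check Q = 1298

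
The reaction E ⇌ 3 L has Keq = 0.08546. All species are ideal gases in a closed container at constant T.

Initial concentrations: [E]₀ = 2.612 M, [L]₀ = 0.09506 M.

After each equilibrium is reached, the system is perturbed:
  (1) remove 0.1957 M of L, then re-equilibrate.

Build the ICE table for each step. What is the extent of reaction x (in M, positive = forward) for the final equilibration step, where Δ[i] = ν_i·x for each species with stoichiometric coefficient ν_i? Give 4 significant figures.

x = 0.06351 M

Q₀ = 3.2887e-04 vs Keq = 0.08546 ⇒ Q<K, forward
Step 1:
                  E         L
  I           2.612   0.09506
  C         -0.1661    0.4984
  E           2.446    0.5935
  solve Keq expr → x = 0.1661; check Q = 0.08546
Then remove 0.1957 M of L.
Step 2:
                  E         L
  I           2.446    0.3978
  C        -0.06351    0.1905
  E           2.382    0.5883
  solve Keq expr → x = 0.06351; check Q = 0.08546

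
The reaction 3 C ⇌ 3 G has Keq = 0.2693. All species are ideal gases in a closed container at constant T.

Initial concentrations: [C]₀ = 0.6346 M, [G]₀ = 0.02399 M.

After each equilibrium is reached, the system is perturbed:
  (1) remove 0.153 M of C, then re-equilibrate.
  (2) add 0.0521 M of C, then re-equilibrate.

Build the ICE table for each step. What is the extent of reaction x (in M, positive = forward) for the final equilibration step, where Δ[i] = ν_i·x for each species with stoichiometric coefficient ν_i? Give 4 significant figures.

x = 0.006814 M

Q₀ = 5.4024e-05 vs Keq = 0.2693 ⇒ Q<K, forward
Step 1:
                  C         G
  I          0.6346   0.02399
  C         -0.2344    0.2344
  E          0.4002    0.2584
  solve Keq expr → x = 0.07814; check Q = 0.2693
Then remove 0.153 M of C.
Step 2:
                  C         G
  I          0.2472    0.2584
  C         0.06003  -0.06003
  E          0.3072    0.1984
  solve Keq expr → x = -0.02001; check Q = 0.2693
Then add 0.0521 M of C.
Step 3:
                  C         G
  I          0.3593    0.1984
  C        -0.02044   0.02044
  E          0.3389    0.2188
  solve Keq expr → x = 0.006814; check Q = 0.2693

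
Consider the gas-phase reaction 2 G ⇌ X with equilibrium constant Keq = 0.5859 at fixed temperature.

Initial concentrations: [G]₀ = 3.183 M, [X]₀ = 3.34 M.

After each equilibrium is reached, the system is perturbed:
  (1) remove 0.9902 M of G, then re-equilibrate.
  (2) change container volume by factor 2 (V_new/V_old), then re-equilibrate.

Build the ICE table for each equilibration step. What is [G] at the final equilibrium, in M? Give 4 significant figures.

Q₀ = 0.3297 vs Keq = 0.5859 ⇒ Q<K, forward
Step 1:
                    G           X
  init          3.183        3.34
  Δ           -0.6773      0.3386
  eq            2.506       3.679
  solve Keq expr → x = 0.3386; check Q = 0.5859
Then remove 0.9902 M of G.
Step 2:
                    G           X
  init          1.516       3.679
  Δ            0.8424     -0.4212
  eq            2.358       3.257
  solve Keq expr → x = -0.4212; check Q = 0.5859
Then change container volume by factor 2 (V_new/V_old).
Step 3:
                    G           X
  init          1.179       1.629
  Δ            0.3863     -0.1932
  eq            1.565       1.436
  solve Keq expr → x = -0.1932; check Q = 0.5859

[G]_eq = 1.565 M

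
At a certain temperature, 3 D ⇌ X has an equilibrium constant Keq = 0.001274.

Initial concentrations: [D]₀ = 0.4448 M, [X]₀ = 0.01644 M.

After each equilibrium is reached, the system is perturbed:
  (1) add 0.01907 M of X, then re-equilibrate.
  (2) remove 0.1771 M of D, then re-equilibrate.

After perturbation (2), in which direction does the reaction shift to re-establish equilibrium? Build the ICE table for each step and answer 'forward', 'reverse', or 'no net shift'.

Q₀ = 0.1868 vs Keq = 0.001274 ⇒ Q>K, reverse
Step 1:
                   D          X
  I           0.4448    0.01644
  C          0.04886   -0.01629
  E           0.4937 1.5327e-04
  solve Keq expr → x = -0.01629; check Q = 0.001274
Then add 0.01907 M of X.
Step 2:
                   D          X
  I           0.4937    0.01922
  C          0.05703   -0.01901
  E           0.5507 2.1276e-04
  solve Keq expr → x = -0.01901; check Q = 0.001274
Then remove 0.1771 M of D.
Step 3:
                   D          X
  I           0.3736 2.1276e-04
  C       4.3830e-04 -1.4610e-04
  E            0.374 6.6664e-05
  solve Keq expr → x = -1.4610e-04; check Q = 0.001274

Direction: reverse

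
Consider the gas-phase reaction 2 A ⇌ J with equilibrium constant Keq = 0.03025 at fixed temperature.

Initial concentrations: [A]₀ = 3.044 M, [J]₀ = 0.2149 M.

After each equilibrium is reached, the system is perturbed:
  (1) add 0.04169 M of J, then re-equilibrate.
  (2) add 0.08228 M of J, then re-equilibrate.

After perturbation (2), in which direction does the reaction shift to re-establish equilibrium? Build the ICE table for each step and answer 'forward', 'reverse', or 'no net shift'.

Direction: reverse

Q₀ = 0.02319 vs Keq = 0.03025 ⇒ Q<K, forward
Step 1:
                    A           J
  I             3.044      0.2149
  C          -0.09599       0.048
  E             2.948      0.2629
  solve Keq expr → x = 0.048; check Q = 0.03025
Then add 0.04169 M of J.
Step 2:
                    A           J
  I             2.948      0.3046
  C           0.06129    -0.03065
  E             3.009      0.2739
  solve Keq expr → x = -0.03065; check Q = 0.03025
Then add 0.08228 M of J.
Step 3:
                    A           J
  I             3.009      0.3562
  C              0.12       -0.06
  E             3.129      0.2962
  solve Keq expr → x = -0.06; check Q = 0.03025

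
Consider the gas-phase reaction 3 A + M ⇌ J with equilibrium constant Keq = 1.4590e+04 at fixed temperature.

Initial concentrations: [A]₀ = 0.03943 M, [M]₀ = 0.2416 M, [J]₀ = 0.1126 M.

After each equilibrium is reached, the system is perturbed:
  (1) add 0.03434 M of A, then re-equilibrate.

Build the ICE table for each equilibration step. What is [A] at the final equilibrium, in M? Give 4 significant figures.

[A]_eq = 0.03357 M

Q₀ = 7603 vs Keq = 1.4590e+04 ⇒ Q<K, forward
Step 1:
                   A          M          J
  init       0.03943     0.2416     0.1126
  Δ        -0.007363  -0.002454   0.002454
  eq         0.03207     0.2391     0.1151
  solve Keq expr → x = 0.002454; check Q = 1.4590e+04
Then add 0.03434 M of A.
Step 2:
                   A          M          J
  init       0.06641     0.2391     0.1151
  Δ         -0.03283   -0.01094    0.01094
  eq         0.03357     0.2282      0.126
  solve Keq expr → x = 0.01094; check Q = 1.4590e+04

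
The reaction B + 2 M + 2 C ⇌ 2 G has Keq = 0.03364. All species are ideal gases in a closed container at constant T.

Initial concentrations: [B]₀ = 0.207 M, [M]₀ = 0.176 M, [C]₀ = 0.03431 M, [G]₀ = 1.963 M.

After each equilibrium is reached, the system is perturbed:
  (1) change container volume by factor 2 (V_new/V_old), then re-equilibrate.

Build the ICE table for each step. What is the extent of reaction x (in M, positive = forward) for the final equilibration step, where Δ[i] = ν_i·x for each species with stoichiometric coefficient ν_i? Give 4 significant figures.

Q₀ = 5.1051e+05 vs Keq = 0.03364 ⇒ Q>K, reverse
Step 1:
                    B           M           C           G
  init          0.207       0.176     0.03431       1.963
  Δ            0.7505       1.501       1.501      -1.501
  eq           0.9575       1.677       1.535      0.4621
  solve Keq expr → x = -0.7505; check Q = 0.03364
Then change container volume by factor 2 (V_new/V_old).
Step 2:
                    B           M           C           G
  init         0.4787      0.8385      0.7676       0.231
  Δ           0.05865      0.1173      0.1173     -0.1173
  eq           0.5374      0.9558      0.8849      0.1137
  solve Keq expr → x = -0.05865; check Q = 0.03364

x = -0.05865 M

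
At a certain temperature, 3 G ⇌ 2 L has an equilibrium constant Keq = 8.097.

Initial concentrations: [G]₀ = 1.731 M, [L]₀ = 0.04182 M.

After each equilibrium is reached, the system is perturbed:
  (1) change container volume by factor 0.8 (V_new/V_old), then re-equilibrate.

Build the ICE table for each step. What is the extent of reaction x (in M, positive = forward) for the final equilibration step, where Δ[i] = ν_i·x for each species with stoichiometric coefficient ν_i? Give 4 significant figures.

x = 0.01134 M

Q₀ = 3.3719e-04 vs Keq = 8.097 ⇒ Q<K, forward
Step 1:
                    G           L
  I             1.731     0.04182
  C            -1.271      0.8471
  E            0.4604      0.8889
  solve Keq expr → x = 0.4235; check Q = 8.097
Then change container volume by factor 0.8 (V_new/V_old).
Step 2:
                    G           L
  I            0.5755       1.111
  C          -0.03401     0.02267
  E            0.5415       1.134
  solve Keq expr → x = 0.01134; check Q = 8.097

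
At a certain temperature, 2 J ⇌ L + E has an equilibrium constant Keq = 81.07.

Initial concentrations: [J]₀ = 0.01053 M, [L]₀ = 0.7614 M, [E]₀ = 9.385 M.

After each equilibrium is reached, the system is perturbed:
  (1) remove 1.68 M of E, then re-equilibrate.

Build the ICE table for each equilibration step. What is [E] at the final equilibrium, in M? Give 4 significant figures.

Q₀ = 6.4445e+04 vs Keq = 81.07 ⇒ Q>K, reverse
Step 1:
                    J           L           E
  init        0.01053      0.7614       9.385
  Δ            0.2582     -0.1291     -0.1291
  eq           0.2687      0.6323       9.256
  solve Keq expr → x = -0.1291; check Q = 81.07
Then remove 1.68 M of E.
Step 2:
                    J           L           E
  init         0.2687      0.6323       7.576
  Δ           -0.0232      0.0116      0.0116
  eq           0.2455      0.6439       7.588
  solve Keq expr → x = 0.0116; check Q = 81.07

[E]_eq = 7.588 M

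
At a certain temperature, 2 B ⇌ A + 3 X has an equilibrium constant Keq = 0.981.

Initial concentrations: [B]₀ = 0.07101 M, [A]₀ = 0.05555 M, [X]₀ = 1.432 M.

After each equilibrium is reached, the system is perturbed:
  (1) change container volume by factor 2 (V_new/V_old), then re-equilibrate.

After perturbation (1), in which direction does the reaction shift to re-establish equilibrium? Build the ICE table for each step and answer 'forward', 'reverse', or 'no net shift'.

Q₀ = 32.35 vs Keq = 0.981 ⇒ Q>K, reverse
Step 1:
                  B         A         X
  init      0.07101   0.05555     1.432
  Δ         0.08838  -0.04419   -0.1326
  eq         0.1594   0.01136     1.299
  solve Keq expr → x = -0.04419; check Q = 0.981
Then change container volume by factor 2 (V_new/V_old).
Step 2:
                  B         A         X
  init       0.0797   0.00568    0.6497
  Δ        -0.01534  0.007668     0.023
  eq        0.06436   0.01335    0.6727
  solve Keq expr → x = 0.007668; check Q = 0.981

Direction: forward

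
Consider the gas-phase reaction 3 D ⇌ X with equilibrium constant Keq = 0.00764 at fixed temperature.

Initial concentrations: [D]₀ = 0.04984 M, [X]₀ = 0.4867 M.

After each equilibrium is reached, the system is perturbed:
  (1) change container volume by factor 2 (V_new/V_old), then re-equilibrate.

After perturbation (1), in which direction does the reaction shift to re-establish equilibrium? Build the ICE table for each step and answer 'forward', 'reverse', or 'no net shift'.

Q₀ = 3931 vs Keq = 0.00764 ⇒ Q>K, reverse
Step 1:
                   D          X
  init       0.04984     0.4867
  Δ            1.391    -0.4638
  eq           1.441    0.02288
  solve Keq expr → x = -0.4638; check Q = 0.00764
Then change container volume by factor 2 (V_new/V_old).
Step 2:
                   D          X
  init        0.7207    0.01144
  Δ          0.02482  -0.008273
  eq          0.7455   0.003165
  solve Keq expr → x = -0.008273; check Q = 0.00764

Direction: reverse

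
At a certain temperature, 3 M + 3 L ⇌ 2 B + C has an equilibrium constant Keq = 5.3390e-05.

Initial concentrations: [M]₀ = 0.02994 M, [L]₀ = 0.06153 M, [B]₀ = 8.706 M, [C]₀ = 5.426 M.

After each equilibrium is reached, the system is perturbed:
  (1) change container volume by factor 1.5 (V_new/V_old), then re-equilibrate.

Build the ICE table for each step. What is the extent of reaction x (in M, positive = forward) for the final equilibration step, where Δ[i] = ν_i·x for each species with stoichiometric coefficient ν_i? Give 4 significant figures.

x = -0.2076 M

Q₀ = 6.5781e+10 vs Keq = 5.3390e-05 ⇒ Q>K, reverse
Step 1:
                   M          L          B          C
  Initial    0.02994    0.06153      8.706      5.426
  Change       8.611      8.611     -5.741      -2.87
  Equil        8.641      8.673      2.965      2.556
  solve Keq expr → x = -2.87; check Q = 5.3390e-05
Then change container volume by factor 1.5 (V_new/V_old).
Step 2:
                   M          L          B          C
  Initial      5.761      5.782      1.977      1.704
  Change      0.6228     0.6228    -0.4152    -0.2076
  Equil        6.384      6.405      1.562      1.496
  solve Keq expr → x = -0.2076; check Q = 5.3390e-05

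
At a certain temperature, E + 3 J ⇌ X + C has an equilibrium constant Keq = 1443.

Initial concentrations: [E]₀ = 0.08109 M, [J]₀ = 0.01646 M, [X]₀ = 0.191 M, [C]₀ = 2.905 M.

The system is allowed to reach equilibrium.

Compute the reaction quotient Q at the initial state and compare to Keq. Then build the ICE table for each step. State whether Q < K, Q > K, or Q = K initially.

Q₀ = 1.5343e+06; Q > K (proceeds reverse)

Q₀ = 1.5343e+06 vs Keq = 1443 ⇒ Q>K, reverse
Step 1:
                  E         J         X         C
  I         0.08109   0.01646     0.191     2.905
  C         0.03968     0.119  -0.03968  -0.03968
  E          0.1208    0.1355    0.1513     2.865
  solve Keq expr → x = -0.03968; check Q = 1443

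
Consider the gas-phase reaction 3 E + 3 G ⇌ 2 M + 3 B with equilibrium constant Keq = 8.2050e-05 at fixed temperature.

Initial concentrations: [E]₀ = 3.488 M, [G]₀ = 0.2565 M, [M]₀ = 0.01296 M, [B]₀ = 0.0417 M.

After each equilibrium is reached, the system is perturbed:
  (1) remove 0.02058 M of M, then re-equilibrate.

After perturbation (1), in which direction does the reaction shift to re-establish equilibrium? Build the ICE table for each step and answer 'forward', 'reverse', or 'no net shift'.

Q₀ = 1.7007e-08 vs Keq = 8.2050e-05 ⇒ Q<K, forward
Step 1:
                    E           G           M           B
  init          3.488      0.2565     0.01296      0.0417
  Δ          -0.09336    -0.09336     0.06224     0.09336
  eq            3.395      0.1631      0.0752      0.1351
  solve Keq expr → x = 0.03112; check Q = 8.2050e-05
Then remove 0.02058 M of M.
Step 2:
                    E           G           M           B
  init          3.395      0.1631     0.05462      0.1351
  Δ          -0.00994    -0.00994    0.006627     0.00994
  eq            3.385      0.1532     0.06125       0.145
  solve Keq expr → x = 0.003313; check Q = 8.2050e-05

Direction: forward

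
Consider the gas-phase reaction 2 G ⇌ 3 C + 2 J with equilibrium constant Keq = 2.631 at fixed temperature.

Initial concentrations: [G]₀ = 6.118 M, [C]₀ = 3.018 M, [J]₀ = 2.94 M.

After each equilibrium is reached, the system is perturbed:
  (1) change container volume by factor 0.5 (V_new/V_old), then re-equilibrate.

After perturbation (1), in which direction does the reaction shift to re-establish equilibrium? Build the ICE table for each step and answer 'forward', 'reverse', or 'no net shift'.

Direction: reverse

Q₀ = 6.348 vs Keq = 2.631 ⇒ Q>K, reverse
Step 1:
                    G           C           J
  init          6.118       3.018        2.94
  Δ              0.33     -0.4951       -0.33
  eq            6.448       2.523        2.61
  solve Keq expr → x = -0.165; check Q = 2.631
Then change container volume by factor 0.5 (V_new/V_old).
Step 2:
                    G           C           J
  init           12.9       5.046        5.22
  Δ             1.227      -1.841      -1.227
  eq            14.12       3.205       3.993
  solve Keq expr → x = -0.6136; check Q = 2.631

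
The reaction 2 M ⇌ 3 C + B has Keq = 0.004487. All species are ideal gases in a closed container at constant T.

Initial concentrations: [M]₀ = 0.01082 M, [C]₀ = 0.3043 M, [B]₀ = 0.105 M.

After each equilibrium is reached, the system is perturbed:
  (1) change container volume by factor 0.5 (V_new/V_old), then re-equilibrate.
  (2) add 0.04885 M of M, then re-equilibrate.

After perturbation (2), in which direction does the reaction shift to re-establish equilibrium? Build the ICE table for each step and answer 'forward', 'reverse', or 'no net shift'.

Direction: forward

Q₀ = 25.27 vs Keq = 0.004487 ⇒ Q>K, reverse
Step 1:
                   M          C          B
  Initial    0.01082     0.3043      0.105
  Change      0.1219    -0.1828   -0.06094
  Equil       0.1327     0.1215    0.04406
  solve Keq expr → x = -0.06094; check Q = 0.004487
Then change container volume by factor 0.5 (V_new/V_old).
Step 2:
                   M          C          B
  Initial     0.2654      0.243    0.08813
  Change     0.03993   -0.05989   -0.01996
  Equil       0.3053     0.1831    0.06816
  solve Keq expr → x = -0.01996; check Q = 0.004487
Then add 0.04885 M of M.
Step 3:
                   M          C          B
  Initial     0.3542     0.1831    0.06816
  Change   -0.008102    0.01215   0.004051
  Equil       0.3461     0.1952    0.07221
  solve Keq expr → x = 0.004051; check Q = 0.004487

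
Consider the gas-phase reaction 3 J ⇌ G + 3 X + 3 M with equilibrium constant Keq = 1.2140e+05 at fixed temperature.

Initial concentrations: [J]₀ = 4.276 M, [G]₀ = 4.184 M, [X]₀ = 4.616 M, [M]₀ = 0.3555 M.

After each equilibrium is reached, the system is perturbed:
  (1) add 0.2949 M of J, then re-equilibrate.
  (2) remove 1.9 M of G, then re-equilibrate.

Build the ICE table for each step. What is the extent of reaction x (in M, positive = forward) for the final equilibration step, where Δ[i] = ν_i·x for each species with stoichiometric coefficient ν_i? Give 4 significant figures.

x = 0.03555 M

Q₀ = 0.2365 vs Keq = 1.2140e+05 ⇒ Q<K, forward
Step 1:
                    J           G           X           M
  Initial       4.276       4.184       4.616      0.3555
  Change       -3.271        1.09       3.271       3.271
  Equil         1.005       5.274       7.887       3.626
  solve Keq expr → x = 1.09; check Q = 1.2140e+05
Then add 0.2949 M of J.
Step 2:
                    J           G           X           M
  Initial         1.3       5.274       7.887       3.626
  Change      -0.2055     0.06851      0.2055      0.2055
  Equil         1.095       5.343       8.092       3.832
  solve Keq expr → x = 0.06851; check Q = 1.2140e+05
Then remove 1.9 M of G.
Step 3:
                    J           G           X           M
  Initial       1.095       3.443       8.092       3.832
  Change      -0.1067     0.03555      0.1067      0.1067
  Equil        0.9881       3.478       8.199       3.938
  solve Keq expr → x = 0.03555; check Q = 1.2140e+05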